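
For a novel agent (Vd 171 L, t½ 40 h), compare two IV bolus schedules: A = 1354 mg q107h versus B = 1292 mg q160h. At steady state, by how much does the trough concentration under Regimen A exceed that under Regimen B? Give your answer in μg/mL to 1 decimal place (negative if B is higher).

1.0 μg/mL

Regimen A: f = (1/2)^(107/40) ≈ 0.1566; Cmin,ss = (1354/171)·f/(1−f) ≈ 1.470 μg/mL.
Regimen B: f = (1/2)^(160/40) ≈ 0.0625; Cmin,ss = (1292/171)·f/(1−f) ≈ 0.504 μg/mL.
Difference ≈ 1.470 − 0.504 ≈ 0.966 μg/mL.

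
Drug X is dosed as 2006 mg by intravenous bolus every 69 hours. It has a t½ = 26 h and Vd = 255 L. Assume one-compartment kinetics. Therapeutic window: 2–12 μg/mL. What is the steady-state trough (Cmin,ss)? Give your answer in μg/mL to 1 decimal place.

1.5 μg/mL

Over one 69-h interval, 69/26 ≈ 2.6538 half-lives elapse, leaving f ≈ 0.1589 of each dose.
Single-dose peak C₀ = D/Vd = 2006/255 ≈ 7.867 μg/mL.
Steady-state trough Cmin,ss = C₀·f/(1−f) ≈ 7.867 × 0.1589/0.8411 ≈ 1.486 μg/mL.
Trough 1.5 μg/mL vs MEC 2 μg/mL: subtherapeutic.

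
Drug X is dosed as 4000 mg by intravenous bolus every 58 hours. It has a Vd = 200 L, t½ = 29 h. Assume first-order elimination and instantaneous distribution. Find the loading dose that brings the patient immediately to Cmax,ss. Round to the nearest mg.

f = (1/2)^(58/29) ≈ 0.250000; accumulation ratio R = 1/(1−f) ≈ 1.33333.
Loading dose to hit Cmax,ss on first dose: D_load = D_maint·R ≈ 4000 × 1.33333 ≈ 5333.32 mg.

5333 mg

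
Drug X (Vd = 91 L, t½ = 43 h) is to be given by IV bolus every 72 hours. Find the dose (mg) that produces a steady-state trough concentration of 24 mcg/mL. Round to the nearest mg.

4787 mg

τ/t½ = 72/43 ≈ 1.6744, so f = (1/2)^(72/43) ≈ 0.313292.
Cmin,ss = (D/Vd)·f/(1−f), so D = Cmin,ss·Vd·(1−f)/f.
D = 24 × 91 × (1−f)/f ≈ 24 × 91 × 2.19191 ≈ 4787.13 mg.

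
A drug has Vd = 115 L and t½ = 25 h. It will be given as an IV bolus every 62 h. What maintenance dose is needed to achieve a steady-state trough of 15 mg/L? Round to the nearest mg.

7899 mg

τ/t½ = 62/25 ≈ 2.48, so f = (1/2)^(62/25) ≈ 0.179244.
Cmin,ss = (D/Vd)·f/(1−f), so D = Cmin,ss·Vd·(1−f)/f.
D = 15 × 115 × (1−f)/f ≈ 15 × 115 × 4.57899 ≈ 7898.76 mg.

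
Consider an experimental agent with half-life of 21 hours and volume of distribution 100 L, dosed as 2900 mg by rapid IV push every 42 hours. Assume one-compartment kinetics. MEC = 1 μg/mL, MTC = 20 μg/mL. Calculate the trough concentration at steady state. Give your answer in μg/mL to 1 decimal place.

τ = 42 h = 2 half-lives, so f = (1/2)^2 = 0.25.
Accumulation ratio R = 1/(1 − f) = 1/0.75 = 4/3.
Single-dose peak C₀ = D/Vd = 2900/100 = 29 μg/mL.
Steady-state peak Cmax,ss = C₀·R = 29 × 4/3 ≈ 38.667 μg/mL.
Steady-state trough Cmin,ss = Cmax,ss·f ≈ 38.667 × 0.25 ≈ 9.667 μg/mL.
Trough 9.7 μg/mL vs MEC 1 μg/mL: adequate.

9.7 μg/mL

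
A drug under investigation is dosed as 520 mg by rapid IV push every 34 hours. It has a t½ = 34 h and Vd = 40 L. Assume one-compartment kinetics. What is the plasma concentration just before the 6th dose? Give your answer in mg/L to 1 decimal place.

12.6 mg/L

f = (1/2)^(τ/t½) = (1/2)^(34/34) ≈ 0.5000.
C₀ = D/Vd = 520/40 ≈ 13.000 mg/L.
Before the 6th dose, 5 doses have been given. Superposition: Cmin = C₀·(f + f² + … + f^5).
≈ 13.000 × (0.5000 + 0.2500 + 0.1250 + 0.0625 + 0.0313) ≈ 13.000 × 0.9688 ≈ 12.594 mg/L.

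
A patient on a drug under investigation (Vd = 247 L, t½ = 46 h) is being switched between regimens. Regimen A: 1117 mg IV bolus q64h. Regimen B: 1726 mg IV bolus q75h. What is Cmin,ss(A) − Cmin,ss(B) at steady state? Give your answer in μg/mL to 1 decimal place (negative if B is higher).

-0.5 μg/mL

Regimen A: f = (1/2)^(64/46) ≈ 0.3812; Cmin,ss = (1117/247)·f/(1−f) ≈ 2.786 μg/mL.
Regimen B: f = (1/2)^(75/46) ≈ 0.3230; Cmin,ss = (1726/247)·f/(1−f) ≈ 3.334 μg/mL.
Difference ≈ 2.786 − 3.334 ≈ -0.548 μg/mL.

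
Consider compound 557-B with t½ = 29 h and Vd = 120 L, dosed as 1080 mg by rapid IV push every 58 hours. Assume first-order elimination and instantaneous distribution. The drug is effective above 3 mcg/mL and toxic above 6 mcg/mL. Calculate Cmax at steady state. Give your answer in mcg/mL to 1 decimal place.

12.0 mcg/mL

τ = 58 h = 2 half-lives, so f = (1/2)^2 = 0.25.
Accumulation ratio R = 1/(1 − f) = 1/0.75 = 4/3.
Single-dose peak C₀ = D/Vd = 1080/120 = 9 mcg/mL.
Steady-state peak Cmax,ss = C₀·R = 9 × 4/3 ≈ 12.000 mcg/mL.
Peak 12.0 mcg/mL vs MTC 6 mcg/mL: exceeds toxic threshold.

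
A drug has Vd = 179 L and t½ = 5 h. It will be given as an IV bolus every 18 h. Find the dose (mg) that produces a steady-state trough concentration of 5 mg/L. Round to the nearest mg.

9958 mg

τ/t½ = 18/5 ≈ 3.6, so f = (1/2)^(18/5) ≈ 0.082469.
Cmin,ss = (D/Vd)·f/(1−f), so D = Cmin,ss·Vd·(1−f)/f.
D = 5 × 179 × (1−f)/f ≈ 5 × 179 × 11.12577 ≈ 9957.56 mg.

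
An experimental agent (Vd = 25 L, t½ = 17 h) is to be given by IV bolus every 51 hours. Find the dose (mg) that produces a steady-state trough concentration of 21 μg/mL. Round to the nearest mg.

3675 mg

τ/t½ = 51/17 ≈ 3, so f = (1/2)^(51/17) ≈ 0.125000.
Cmin,ss = (D/Vd)·f/(1−f), so D = Cmin,ss·Vd·(1−f)/f.
D = 21 × 25 × (1−f)/f ≈ 21 × 25 × 7.00000 ≈ 3675.00 mg.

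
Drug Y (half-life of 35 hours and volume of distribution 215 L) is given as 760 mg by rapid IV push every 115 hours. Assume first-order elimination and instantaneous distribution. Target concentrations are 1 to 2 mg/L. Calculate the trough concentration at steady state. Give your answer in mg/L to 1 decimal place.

Over one 115-h interval, 115/35 ≈ 3.2857 half-lives elapse, leaving f ≈ 0.1025 of each dose.
Each bolus raises the concentration by D/Vd = 760/215 ≈ 3.535 mg/L.
Steady-state trough Cmin,ss = C₀·f/(1−f) ≈ 3.535 × 0.1025/0.8975 ≈ 0.404 mg/L.
Trough 0.4 mg/L vs MEC 1 mg/L: subtherapeutic.

0.4 mg/L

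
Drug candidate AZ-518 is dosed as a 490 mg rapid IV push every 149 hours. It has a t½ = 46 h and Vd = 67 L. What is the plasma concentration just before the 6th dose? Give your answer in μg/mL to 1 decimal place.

f = (1/2)^(τ/t½) = (1/2)^(149/46) ≈ 0.1059.
C₀ = D/Vd = 490/67 ≈ 7.313 μg/mL.
Before the 6th dose, 5 doses have been given. Superposition: Cmin = C₀·(f + f² + … + f^5).
≈ 7.313 × (0.1059 + 0.0112 + 0.0012 + 0.0001 + 0.0000) ≈ 7.313 × 0.1184 ≈ 0.866 μg/mL.

0.9 μg/mL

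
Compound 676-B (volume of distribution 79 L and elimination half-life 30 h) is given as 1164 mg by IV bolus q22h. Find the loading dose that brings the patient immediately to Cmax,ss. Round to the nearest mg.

2921 mg

f = (1/2)^(22/30) ≈ 0.601513; accumulation ratio R = 1/(1−f) ≈ 2.50949.
Loading dose to hit Cmax,ss on first dose: D_load = D_maint·R ≈ 1164 × 2.50949 ≈ 2921.05 mg.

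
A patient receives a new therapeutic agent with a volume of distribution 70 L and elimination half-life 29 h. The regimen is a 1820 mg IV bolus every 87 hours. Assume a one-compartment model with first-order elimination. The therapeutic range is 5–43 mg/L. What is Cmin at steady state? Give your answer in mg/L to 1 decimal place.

The dosing interval is 3 half-lives, so f = 2^(−3) = 0.125.
Accumulation ratio R = 1/(1 − f) = 1/0.875 = 8/7.
Single-dose peak C₀ = D/Vd = 1820/70 = 26 mg/L.
Steady-state peak Cmax,ss = C₀·R = 26 × 8/7 ≈ 29.714 mg/L.
Steady-state trough Cmin,ss = Cmax,ss·f ≈ 29.714 × 0.125 ≈ 3.714 mg/L.
Trough 3.7 mg/L vs MEC 5 mg/L: subtherapeutic.

3.7 mg/L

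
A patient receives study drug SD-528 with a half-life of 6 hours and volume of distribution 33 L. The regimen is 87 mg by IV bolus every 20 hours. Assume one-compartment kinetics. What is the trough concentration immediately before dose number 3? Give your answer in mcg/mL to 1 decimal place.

0.3 mcg/mL

f = (1/2)^(τ/t½) = (1/2)^(20/6) ≈ 0.0992.
C₀ = D/Vd = 87/33 ≈ 2.636 mcg/mL.
Before the 3rd dose, 2 doses have been given. Superposition: Cmin = C₀·(f + f²).
≈ 2.636 × (0.0992 + 0.0098) ≈ 2.636 × 0.1090 ≈ 0.287 mcg/mL.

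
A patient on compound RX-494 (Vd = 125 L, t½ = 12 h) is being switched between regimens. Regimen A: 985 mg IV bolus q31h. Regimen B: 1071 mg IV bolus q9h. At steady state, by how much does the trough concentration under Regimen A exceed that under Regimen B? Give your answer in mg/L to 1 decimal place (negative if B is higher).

Regimen A: f = (1/2)^(31/12) ≈ 0.1669; Cmin,ss = (985/125)·f/(1−f) ≈ 1.579 mg/L.
Regimen B: f = (1/2)^(9/12) ≈ 0.5946; Cmin,ss = (1071/125)·f/(1−f) ≈ 12.567 mg/L.
Difference ≈ 1.579 − 12.567 ≈ -10.988 mg/L.

-11.0 mg/L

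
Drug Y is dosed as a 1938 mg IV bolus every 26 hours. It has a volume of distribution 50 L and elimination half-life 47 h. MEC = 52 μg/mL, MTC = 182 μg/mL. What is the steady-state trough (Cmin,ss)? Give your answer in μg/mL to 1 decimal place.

Over one 26-h interval, 26/47 ≈ 0.55319 half-lives elapse, leaving f ≈ 0.6815 of each dose.
Single-dose peak C₀ = D/Vd = 1938/50 ≈ 38.760 μg/mL.
Steady-state trough Cmin,ss = C₀·f/(1−f) ≈ 38.760 × 0.6815/0.3185 ≈ 82.935 μg/mL.
Trough 82.9 μg/mL vs MEC 52 μg/mL: adequate.

82.9 μg/mL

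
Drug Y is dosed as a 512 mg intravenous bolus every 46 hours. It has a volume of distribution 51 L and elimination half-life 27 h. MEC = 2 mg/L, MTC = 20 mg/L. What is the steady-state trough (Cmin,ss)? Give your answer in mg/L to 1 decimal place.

4.4 mg/L

Over one 46-h interval, 46/27 ≈ 1.7037 half-lives elapse, leaving f ≈ 0.3070 of each dose.
Accumulation ratio R = 1/(1 − f) ≈ 1/0.6930 ≈ 1.4430.
Each bolus raises the concentration by D/Vd = 512/51 ≈ 10.039 mg/L.
Steady-state peak Cmax,ss = C₀·R ≈ 10.039 × 1.4430 ≈ 14.486 mg/L.
Steady-state trough Cmin,ss = Cmax,ss·f ≈ 14.486 × 0.3070 ≈ 4.447 mg/L.
Trough 4.4 mg/L vs MEC 2 mg/L: adequate.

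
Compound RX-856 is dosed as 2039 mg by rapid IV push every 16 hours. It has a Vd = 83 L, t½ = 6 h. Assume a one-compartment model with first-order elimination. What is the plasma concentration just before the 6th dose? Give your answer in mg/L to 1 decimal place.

4.6 mg/L

f = (1/2)^(τ/t½) = (1/2)^(16/6) ≈ 0.1575.
C₀ = D/Vd = 2039/83 ≈ 24.566 mg/L.
Before the 6th dose, 5 doses have been given. Superposition: Cmin = C₀·(f + f² + … + f^5).
≈ 24.566 × (0.1575 + 0.0248 + 0.0039 + 0.0006 + 0.0001) ≈ 24.566 × 0.1869 ≈ 4.591 mg/L.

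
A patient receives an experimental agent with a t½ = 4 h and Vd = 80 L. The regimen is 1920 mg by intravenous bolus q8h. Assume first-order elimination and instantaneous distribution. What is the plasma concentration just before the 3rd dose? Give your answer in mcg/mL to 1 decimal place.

7.5 mcg/mL

f = (1/2)^(τ/t½) = (1/2)^(8/4) ≈ 0.2500.
C₀ = D/Vd = 1920/80 ≈ 24.000 mcg/mL.
Before the 3rd dose, 2 doses have been given. Superposition: Cmin = C₀·(f + f²).
≈ 24.000 × (0.2500 + 0.0625) ≈ 24.000 × 0.3125 ≈ 7.500 mcg/mL.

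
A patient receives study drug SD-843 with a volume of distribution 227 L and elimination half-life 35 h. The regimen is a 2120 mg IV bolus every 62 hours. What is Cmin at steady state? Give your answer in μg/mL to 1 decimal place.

3.9 μg/mL

Over one 62-h interval, 62/35 ≈ 1.7714 half-lives elapse, leaving f ≈ 0.2929 of each dose.
Single-dose peak C₀ = D/Vd = 2120/227 ≈ 9.339 μg/mL.
Steady-state trough Cmin,ss = C₀·f/(1−f) ≈ 9.339 × 0.2929/0.7071 ≈ 3.868 μg/mL.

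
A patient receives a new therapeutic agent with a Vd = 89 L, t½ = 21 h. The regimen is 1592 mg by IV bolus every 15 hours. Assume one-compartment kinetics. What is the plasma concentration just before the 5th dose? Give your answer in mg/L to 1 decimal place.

24.1 mg/L

f = (1/2)^(τ/t½) = (1/2)^(15/21) ≈ 0.6095.
C₀ = D/Vd = 1592/89 ≈ 17.888 mg/L.
Before the 5th dose, 4 doses have been given. Superposition: Cmin = C₀·(f + f² + … + f^4).
≈ 17.888 × (0.6095 + 0.3715 + 0.2264 + 0.1380) ≈ 17.888 × 1.3454 ≈ 24.067 mg/L.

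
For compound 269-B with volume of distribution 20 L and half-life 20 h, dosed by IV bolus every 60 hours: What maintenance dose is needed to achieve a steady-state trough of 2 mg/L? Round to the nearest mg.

τ/t½ = 60/20 ≈ 3, so f = (1/2)^(60/20) ≈ 0.125000.
Cmin,ss = (D/Vd)·f/(1−f), so D = Cmin,ss·Vd·(1−f)/f.
D = 2 × 20 × (1−f)/f ≈ 2 × 20 × 7.00000 ≈ 280.00 mg.

280 mg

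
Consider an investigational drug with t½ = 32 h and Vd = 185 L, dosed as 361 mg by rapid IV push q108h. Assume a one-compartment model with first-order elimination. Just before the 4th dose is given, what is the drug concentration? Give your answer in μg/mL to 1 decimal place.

f = (1/2)^(τ/t½) = (1/2)^(108/32) ≈ 0.0964.
C₀ = D/Vd = 361/185 ≈ 1.951 μg/mL.
Before the 4th dose, 3 doses have been given. Superposition: Cmin = C₀·(f + f² + … + f^3).
≈ 1.951 × (0.0964 + 0.0093 + 0.0009) ≈ 1.951 × 0.1066 ≈ 0.208 μg/mL.

0.2 μg/mL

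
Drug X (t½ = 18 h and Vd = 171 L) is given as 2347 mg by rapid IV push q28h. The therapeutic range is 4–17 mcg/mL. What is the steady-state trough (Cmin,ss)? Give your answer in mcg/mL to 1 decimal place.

7.1 mcg/mL

Over one 28-h interval, 28/18 ≈ 1.5556 half-lives elapse, leaving f ≈ 0.3402 of each dose.
Each bolus raises the concentration by D/Vd = 2347/171 ≈ 13.725 mcg/mL.
Steady-state trough Cmin,ss = C₀·f/(1−f) ≈ 13.725 × 0.3402/0.6598 ≈ 7.077 mcg/mL.
Trough 7.1 mcg/mL vs MEC 4 mcg/mL: adequate.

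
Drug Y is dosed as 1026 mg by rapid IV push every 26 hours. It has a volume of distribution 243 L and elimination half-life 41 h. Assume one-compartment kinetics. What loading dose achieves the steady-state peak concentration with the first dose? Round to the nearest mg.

2885 mg

f = (1/2)^(26/41) ≈ 0.644322; accumulation ratio R = 1/(1−f) ≈ 2.81153.
Loading dose to hit Cmax,ss on first dose: D_load = D_maint·R ≈ 1026 × 2.81153 ≈ 2884.63 mg.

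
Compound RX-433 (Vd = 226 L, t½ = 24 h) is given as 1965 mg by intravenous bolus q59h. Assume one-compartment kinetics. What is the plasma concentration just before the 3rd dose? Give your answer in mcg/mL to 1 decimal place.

1.9 mcg/mL

f = (1/2)^(τ/t½) = (1/2)^(59/24) ≈ 0.1820.
C₀ = D/Vd = 1965/226 ≈ 8.695 mcg/mL.
Before the 3rd dose, 2 doses have been given. Superposition: Cmin = C₀·(f + f²).
≈ 8.695 × (0.1820 + 0.0331) ≈ 8.695 × 0.2151 ≈ 1.870 mcg/mL.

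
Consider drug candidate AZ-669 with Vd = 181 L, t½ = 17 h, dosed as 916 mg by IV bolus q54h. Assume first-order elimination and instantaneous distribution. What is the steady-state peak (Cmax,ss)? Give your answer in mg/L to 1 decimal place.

τ/t½ = 54/17 ≈ 3.1765, so fraction remaining f = (1/2)^(54/17) ≈ 0.1106.
Accumulation ratio R = 1/(1 − f) ≈ 1/0.8894 ≈ 1.1244.
Single-dose peak C₀ = D/Vd = 916/181 ≈ 5.061 mg/L.
Steady-state peak Cmax,ss = C₀·R ≈ 5.061 × 1.1244 ≈ 5.691 mg/L.

5.7 mg/L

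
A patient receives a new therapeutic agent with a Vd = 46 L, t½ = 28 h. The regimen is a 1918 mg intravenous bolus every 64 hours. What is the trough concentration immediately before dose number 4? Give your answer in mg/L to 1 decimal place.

10.7 mg/L

f = (1/2)^(τ/t½) = (1/2)^(64/28) ≈ 0.2051.
C₀ = D/Vd = 1918/46 ≈ 41.696 mg/L.
Before the 4th dose, 3 doses have been given. Superposition: Cmin = C₀·(f + f² + … + f^3).
≈ 41.696 × (0.2051 + 0.0421 + 0.0086) ≈ 41.696 × 0.2558 ≈ 10.666 mg/L.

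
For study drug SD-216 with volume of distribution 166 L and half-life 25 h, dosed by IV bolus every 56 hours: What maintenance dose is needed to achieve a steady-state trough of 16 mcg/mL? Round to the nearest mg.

τ/t½ = 56/25 ≈ 2.24, so f = (1/2)^(56/25) ≈ 0.211686.
Cmin,ss = (D/Vd)·f/(1−f), so D = Cmin,ss·Vd·(1−f)/f.
D = 16 × 166 × (1−f)/f ≈ 16 × 166 × 3.72398 ≈ 9890.89 mg.

9891 mg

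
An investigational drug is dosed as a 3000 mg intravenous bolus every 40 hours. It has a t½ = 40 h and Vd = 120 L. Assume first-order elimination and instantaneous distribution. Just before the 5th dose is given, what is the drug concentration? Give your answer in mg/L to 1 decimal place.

f = (1/2)^(τ/t½) = (1/2)^(40/40) ≈ 0.5000.
C₀ = D/Vd = 3000/120 ≈ 25.000 mg/L.
Before the 5th dose, 4 doses have been given. Superposition: Cmin = C₀·(f + f² + … + f^4).
≈ 25.000 × (0.5000 + 0.2500 + 0.1250 + 0.0625) ≈ 25.000 × 0.9375 ≈ 23.438 mg/L.

23.4 mg/L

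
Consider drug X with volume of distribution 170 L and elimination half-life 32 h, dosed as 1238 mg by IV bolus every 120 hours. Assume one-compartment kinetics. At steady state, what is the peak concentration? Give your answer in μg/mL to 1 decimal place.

7.9 μg/mL

k = ln2/t½ = ln2/32 ≈ 0.021661 h⁻¹; fraction remaining f = e^(−kτ) = e^(−0.021661×120) ≈ 0.0743.
Accumulation ratio R = 1/(1 − f) ≈ 1/0.9257 ≈ 1.0803.
Single-dose peak C₀ = D/Vd = 1238/170 ≈ 7.282 μg/mL.
Steady-state peak Cmax,ss = C₀·R ≈ 7.282 × 1.0803 ≈ 7.867 μg/mL.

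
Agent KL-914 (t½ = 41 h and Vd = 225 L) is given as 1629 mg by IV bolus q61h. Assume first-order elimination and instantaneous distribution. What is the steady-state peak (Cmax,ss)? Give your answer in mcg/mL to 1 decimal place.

k = ln2/t½ = ln2/41 ≈ 0.016906 h⁻¹; fraction remaining f = e^(−kτ) = e^(−0.016906×61) ≈ 0.3566.
Accumulation ratio R = 1/(1 − f) ≈ 1/0.6434 ≈ 1.5542.
Each bolus raises the concentration by D/Vd = 1629/225 ≈ 7.240 mcg/mL.
Cmax,ss = C₀/(1 − f) ≈ 7.240/0.6434 ≈ 11.253 mcg/mL.

11.3 mcg/mL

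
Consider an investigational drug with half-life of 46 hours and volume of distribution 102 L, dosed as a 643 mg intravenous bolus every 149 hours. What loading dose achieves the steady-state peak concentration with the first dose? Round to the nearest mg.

719 mg

f = (1/2)^(149/46) ≈ 0.105907; accumulation ratio R = 1/(1−f) ≈ 1.11845.
Loading dose to hit Cmax,ss on first dose: D_load = D_maint·R ≈ 643 × 1.11845 ≈ 719.16 mg.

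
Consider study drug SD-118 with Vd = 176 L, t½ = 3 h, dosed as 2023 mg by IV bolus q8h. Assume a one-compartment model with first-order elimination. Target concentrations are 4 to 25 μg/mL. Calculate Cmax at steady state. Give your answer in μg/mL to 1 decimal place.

13.6 μg/mL

k = ln2/t½ = ln2/3 ≈ 0.231049 h⁻¹; fraction remaining f = e^(−kτ) = e^(−0.231049×8) ≈ 0.1575.
At steady state, accumulation factor R = 1/(1 − e^(−kτ)) ≈ 1.1869.
Each bolus raises the concentration by D/Vd = 2023/176 ≈ 11.494 μg/mL.
Cmax,ss = C₀/(1 − f) ≈ 11.494/0.8425 ≈ 13.643 μg/mL.
Peak 13.6 μg/mL vs MTC 25 μg/mL: below toxic threshold.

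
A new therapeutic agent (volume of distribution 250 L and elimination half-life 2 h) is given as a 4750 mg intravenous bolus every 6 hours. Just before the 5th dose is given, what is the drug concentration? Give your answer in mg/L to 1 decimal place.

2.7 mg/L

f = (1/2)^(τ/t½) = (1/2)^(6/2) ≈ 0.1250.
C₀ = D/Vd = 4750/250 ≈ 19.000 mg/L.
Before the 5th dose, 4 doses have been given. Superposition: Cmin = C₀·(f + f² + … + f^4).
≈ 19.000 × (0.1250 + 0.0156 + 0.0020 + 0.0002) ≈ 19.000 × 0.1428 ≈ 2.713 mg/L.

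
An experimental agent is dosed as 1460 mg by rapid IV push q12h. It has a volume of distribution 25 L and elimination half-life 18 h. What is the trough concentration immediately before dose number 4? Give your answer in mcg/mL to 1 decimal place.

74.6 mcg/mL

f = (1/2)^(τ/t½) = (1/2)^(12/18) ≈ 0.6300.
C₀ = D/Vd = 1460/25 ≈ 58.400 mcg/mL.
Before the 4th dose, 3 doses have been given. Superposition: Cmin = C₀·(f + f² + … + f^3).
≈ 58.400 × (0.6300 + 0.3969 + 0.2500) ≈ 58.400 × 1.2769 ≈ 74.571 mcg/mL.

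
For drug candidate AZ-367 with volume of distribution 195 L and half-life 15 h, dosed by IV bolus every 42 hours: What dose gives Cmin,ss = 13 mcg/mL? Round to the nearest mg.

τ/t½ = 42/15 ≈ 2.8, so f = (1/2)^(42/15) ≈ 0.143587.
Cmin,ss = (D/Vd)·f/(1−f), so D = Cmin,ss·Vd·(1−f)/f.
D = 13 × 195 × (1−f)/f ≈ 13 × 195 × 5.96442 ≈ 15119.80 mg.

15120 mg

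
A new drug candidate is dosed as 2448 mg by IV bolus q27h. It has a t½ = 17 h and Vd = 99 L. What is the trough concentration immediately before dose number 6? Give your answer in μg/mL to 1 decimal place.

12.3 μg/mL

f = (1/2)^(τ/t½) = (1/2)^(27/17) ≈ 0.3326.
C₀ = D/Vd = 2448/99 ≈ 24.727 μg/mL.
Before the 6th dose, 5 doses have been given. Superposition: Cmin = C₀·(f + f² + … + f^5).
≈ 24.727 × (0.3326 + 0.1106 + 0.0368 + 0.0122 + 0.0041) ≈ 24.727 × 0.4963 ≈ 12.272 μg/mL.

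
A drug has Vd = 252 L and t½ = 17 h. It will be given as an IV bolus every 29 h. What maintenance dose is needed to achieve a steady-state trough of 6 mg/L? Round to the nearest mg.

3421 mg

τ/t½ = 29/17 ≈ 1.7059, so f = (1/2)^(29/17) ≈ 0.306534.
Cmin,ss = (D/Vd)·f/(1−f), so D = Cmin,ss·Vd·(1−f)/f.
D = 6 × 252 × (1−f)/f ≈ 6 × 252 × 2.26228 ≈ 3420.57 mg.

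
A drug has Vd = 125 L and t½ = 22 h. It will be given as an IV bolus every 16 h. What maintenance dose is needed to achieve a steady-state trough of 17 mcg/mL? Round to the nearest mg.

τ/t½ = 16/22 ≈ 0.72727, so f = (1/2)^(16/22) ≈ 0.604045.
Cmin,ss = (D/Vd)·f/(1−f), so D = Cmin,ss·Vd·(1−f)/f.
D = 17 × 125 × (1−f)/f ≈ 17 × 125 × 0.65551 ≈ 1392.96 mg.

1393 mg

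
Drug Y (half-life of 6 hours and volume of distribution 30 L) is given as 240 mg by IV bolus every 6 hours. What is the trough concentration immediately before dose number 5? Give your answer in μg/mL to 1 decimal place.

7.5 μg/mL

f = (1/2)^(τ/t½) = (1/2)^(6/6) ≈ 0.5000.
C₀ = D/Vd = 240/30 ≈ 8.000 μg/mL.
Before the 5th dose, 4 doses have been given. Superposition: Cmin = C₀·(f + f² + … + f^4).
≈ 8.000 × (0.5000 + 0.2500 + 0.1250 + 0.0625) ≈ 8.000 × 0.9375 ≈ 7.500 μg/mL.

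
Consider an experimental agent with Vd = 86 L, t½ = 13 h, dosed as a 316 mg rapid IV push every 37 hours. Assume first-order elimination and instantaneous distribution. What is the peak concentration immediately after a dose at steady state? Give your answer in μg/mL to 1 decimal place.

4.3 μg/mL

k = ln2/t½ = ln2/13 ≈ 0.053319 h⁻¹; fraction remaining f = e^(−kτ) = e^(−0.053319×37) ≈ 0.1391.
At steady state, accumulation factor R = 1/(1 − e^(−kτ)) ≈ 1.1616.
Single-dose peak C₀ = D/Vd = 316/86 ≈ 3.674 μg/mL.
Steady-state peak Cmax,ss = C₀·R ≈ 3.674 × 1.1616 ≈ 4.268 μg/mL.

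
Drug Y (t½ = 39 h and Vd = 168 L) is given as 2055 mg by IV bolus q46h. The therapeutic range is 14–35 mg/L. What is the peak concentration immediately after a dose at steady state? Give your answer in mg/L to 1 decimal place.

k = ln2/t½ = ln2/39 ≈ 0.017773 h⁻¹; fraction remaining f = e^(−kτ) = e^(−0.017773×46) ≈ 0.4415.
Accumulation ratio R = 1/(1 − f) ≈ 1/0.5585 ≈ 1.7905.
Each bolus raises the concentration by D/Vd = 2055/168 ≈ 12.232 mg/L.
Cmax,ss = C₀/(1 − f) ≈ 12.232/0.5585 ≈ 21.902 mg/L.
Peak 21.9 mg/L vs MTC 35 mg/L: below toxic threshold.

21.9 mg/L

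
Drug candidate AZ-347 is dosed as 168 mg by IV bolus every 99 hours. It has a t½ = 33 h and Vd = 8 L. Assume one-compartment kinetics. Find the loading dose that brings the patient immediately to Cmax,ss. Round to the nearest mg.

f = (1/2)^(99/33) ≈ 0.125000; accumulation ratio R = 1/(1−f) ≈ 1.14286.
Loading dose to hit Cmax,ss on first dose: D_load = D_maint·R ≈ 168 × 1.14286 ≈ 192.00 mg.

192 mg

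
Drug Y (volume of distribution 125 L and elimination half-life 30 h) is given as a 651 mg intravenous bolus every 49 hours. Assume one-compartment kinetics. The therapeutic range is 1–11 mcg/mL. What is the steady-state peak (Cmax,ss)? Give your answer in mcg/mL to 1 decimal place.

Over one 49-h interval, 49/30 ≈ 1.6333 half-lives elapse, leaving f ≈ 0.3223 of each dose.
At steady state, accumulation factor R = 1/(1 − e^(−kτ)) ≈ 1.4756.
Single-dose peak C₀ = D/Vd = 651/125 ≈ 5.208 mcg/mL.
Steady-state peak Cmax,ss = C₀·R ≈ 5.208 × 1.4756 ≈ 7.685 mcg/mL.
Peak 7.7 mcg/mL vs MTC 11 mcg/mL: below toxic threshold.

7.7 mcg/mL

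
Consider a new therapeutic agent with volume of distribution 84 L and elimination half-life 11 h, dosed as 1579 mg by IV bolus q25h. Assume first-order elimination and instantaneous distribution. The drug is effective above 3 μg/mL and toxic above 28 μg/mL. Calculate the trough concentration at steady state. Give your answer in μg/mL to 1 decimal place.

Over one 25-h interval, 25/11 ≈ 2.2727 half-lives elapse, leaving f ≈ 0.2069 of each dose.
Single-dose peak C₀ = D/Vd = 1579/84 ≈ 18.798 μg/mL.
Steady-state trough Cmin,ss = C₀·f/(1−f) ≈ 18.798 × 0.2069/0.7931 ≈ 4.904 μg/mL.
Trough 4.9 μg/mL vs MEC 3 μg/mL: adequate.

4.9 μg/mL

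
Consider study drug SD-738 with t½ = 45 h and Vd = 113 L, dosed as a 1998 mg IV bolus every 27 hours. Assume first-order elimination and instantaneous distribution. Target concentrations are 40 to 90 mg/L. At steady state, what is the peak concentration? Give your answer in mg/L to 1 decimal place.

k = ln2/t½ = ln2/45 ≈ 0.015403 h⁻¹; fraction remaining f = e^(−kτ) = e^(−0.015403×27) ≈ 0.6598.
Accumulation ratio R = 1/(1 − f) ≈ 1/0.3402 ≈ 2.9394.
Each bolus raises the concentration by D/Vd = 1998/113 ≈ 17.681 mg/L.
Steady-state peak Cmax,ss = C₀·R ≈ 17.681 × 2.9394 ≈ 51.972 mg/L.
Peak 52.0 mg/L vs MTC 90 mg/L: below toxic threshold.

52.0 mg/L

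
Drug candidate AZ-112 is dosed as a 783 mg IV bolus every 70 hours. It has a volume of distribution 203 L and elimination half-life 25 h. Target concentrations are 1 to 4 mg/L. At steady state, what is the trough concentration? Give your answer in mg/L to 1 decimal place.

0.6 mg/L

τ/t½ = 70/25 ≈ 2.8, so fraction remaining f = (1/2)^(70/25) ≈ 0.1436.
Accumulation ratio R = 1/(1 − f) ≈ 1/0.8564 ≈ 1.1677.
Single-dose peak C₀ = D/Vd = 783/203 ≈ 3.857 mg/L.
Cmax,ss = C₀/(1 − f) ≈ 3.857/0.8564 ≈ 4.504 mg/L.
One interval later, Cmin,ss = Cmax,ss·e^(−kτ) ≈ 4.504 × 0.1436 ≈ 0.647 mg/L.
Trough 0.6 mg/L vs MEC 1 mg/L: subtherapeutic.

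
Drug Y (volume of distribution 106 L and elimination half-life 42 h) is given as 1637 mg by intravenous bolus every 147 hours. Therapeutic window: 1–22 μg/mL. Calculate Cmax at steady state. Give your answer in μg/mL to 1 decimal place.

τ/t½ = 147/42 ≈ 3.5, so fraction remaining f = (1/2)^(147/42) ≈ 0.0884.
At steady state, accumulation factor R = 1/(1 − e^(−kτ)) ≈ 1.0970.
Single-dose peak C₀ = D/Vd = 1637/106 ≈ 15.443 μg/mL.
Steady-state peak Cmax,ss = C₀·R ≈ 15.443 × 1.0970 ≈ 16.941 μg/mL.
Peak 16.9 μg/mL vs MTC 22 μg/mL: below toxic threshold.

16.9 μg/mL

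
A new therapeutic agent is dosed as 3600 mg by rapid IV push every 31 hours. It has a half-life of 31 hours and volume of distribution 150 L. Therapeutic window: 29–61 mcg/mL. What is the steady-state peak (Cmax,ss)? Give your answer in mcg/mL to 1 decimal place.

48.0 mcg/mL

τ = 31 h = 1 half-life, so f = (1/2)^1 = 0.5.
At steady state, R = 1/(1 − 0.5) = 2/1.
Single-dose peak C₀ = D/Vd = 3600/150 = 24 mcg/mL.
Steady-state peak Cmax,ss = C₀·R = 24 × 2/1 ≈ 48.000 mcg/mL.
Peak 48.0 mcg/mL vs MTC 61 mcg/mL: below toxic threshold.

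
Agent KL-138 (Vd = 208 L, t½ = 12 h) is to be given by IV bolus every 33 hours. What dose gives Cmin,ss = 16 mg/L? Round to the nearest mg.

τ/t½ = 33/12 ≈ 2.75, so f = (1/2)^(33/12) ≈ 0.148651.
Cmin,ss = (D/Vd)·f/(1−f), so D = Cmin,ss·Vd·(1−f)/f.
D = 16 × 208 × (1−f)/f ≈ 16 × 208 × 5.72717 ≈ 19060.02 mg.

19060 mg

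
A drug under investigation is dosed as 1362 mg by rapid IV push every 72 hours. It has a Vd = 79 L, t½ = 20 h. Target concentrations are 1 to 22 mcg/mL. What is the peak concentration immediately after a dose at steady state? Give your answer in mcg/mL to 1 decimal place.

18.8 mcg/mL

k = ln2/t½ = ln2/20 ≈ 0.034657 h⁻¹; fraction remaining f = e^(−kτ) = e^(−0.034657×72) ≈ 0.0825.
At steady state, accumulation factor R = 1/(1 − e^(−kτ)) ≈ 1.0899.
Single-dose peak C₀ = D/Vd = 1362/79 ≈ 17.241 mcg/mL.
Steady-state peak Cmax,ss = C₀·R ≈ 17.241 × 1.0899 ≈ 18.791 mcg/mL.
Peak 18.8 mcg/mL vs MTC 22 mcg/mL: below toxic threshold.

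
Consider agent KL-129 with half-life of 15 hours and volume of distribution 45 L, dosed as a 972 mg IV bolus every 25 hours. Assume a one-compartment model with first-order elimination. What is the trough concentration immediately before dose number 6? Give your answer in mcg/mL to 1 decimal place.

9.9 mcg/mL

f = (1/2)^(τ/t½) = (1/2)^(25/15) ≈ 0.3150.
C₀ = D/Vd = 972/45 ≈ 21.600 mcg/mL.
Before the 6th dose, 5 doses have been given. Superposition: Cmin = C₀·(f + f² + … + f^5).
≈ 21.600 × (0.3150 + 0.0992 + 0.0313 + 0.0098 + 0.0031) ≈ 21.600 × 0.4584 ≈ 9.901 mcg/mL.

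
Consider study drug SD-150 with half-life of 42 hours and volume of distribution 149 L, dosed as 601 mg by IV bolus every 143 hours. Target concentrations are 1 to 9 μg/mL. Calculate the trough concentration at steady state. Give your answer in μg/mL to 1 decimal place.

0.4 μg/mL

k = ln2/t½ = ln2/42 ≈ 0.016504 h⁻¹; fraction remaining f = e^(−kτ) = e^(−0.016504×143) ≈ 0.0944.
Each bolus raises the concentration by D/Vd = 601/149 ≈ 4.034 μg/mL.
Steady-state trough Cmin,ss = C₀·f/(1−f) ≈ 4.034 × 0.0944/0.9056 ≈ 0.421 μg/mL.
Trough 0.4 μg/mL vs MEC 1 μg/mL: subtherapeutic.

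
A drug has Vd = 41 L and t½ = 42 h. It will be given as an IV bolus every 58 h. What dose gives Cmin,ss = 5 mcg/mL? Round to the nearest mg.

τ/t½ = 58/42 ≈ 1.381, so f = (1/2)^(58/42) ≈ 0.383965.
Cmin,ss = (D/Vd)·f/(1−f), so D = Cmin,ss·Vd·(1−f)/f.
D = 5 × 41 × (1−f)/f ≈ 5 × 41 × 1.60440 ≈ 328.90 mg.

329 mg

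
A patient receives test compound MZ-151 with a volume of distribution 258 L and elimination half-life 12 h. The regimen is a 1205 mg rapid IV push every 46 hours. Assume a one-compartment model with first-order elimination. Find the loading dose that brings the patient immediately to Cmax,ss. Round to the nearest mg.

f = (1/2)^(46/12) ≈ 0.070154; accumulation ratio R = 1/(1−f) ≈ 1.07545.
Loading dose to hit Cmax,ss on first dose: D_load = D_maint·R ≈ 1205 × 1.07545 ≈ 1295.92 mg.

1296 mg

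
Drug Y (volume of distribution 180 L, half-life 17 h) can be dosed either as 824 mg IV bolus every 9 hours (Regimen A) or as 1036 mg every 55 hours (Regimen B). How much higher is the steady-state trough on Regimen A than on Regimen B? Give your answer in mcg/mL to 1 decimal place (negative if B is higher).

9.6 mcg/mL

Regimen A: f = (1/2)^(9/17) ≈ 0.6928; Cmin,ss = (824/180)·f/(1−f) ≈ 10.324 mcg/mL.
Regimen B: f = (1/2)^(55/17) ≈ 0.1062; Cmin,ss = (1036/180)·f/(1−f) ≈ 0.684 mcg/mL.
Difference ≈ 10.324 − 0.684 ≈ 9.640 mcg/mL.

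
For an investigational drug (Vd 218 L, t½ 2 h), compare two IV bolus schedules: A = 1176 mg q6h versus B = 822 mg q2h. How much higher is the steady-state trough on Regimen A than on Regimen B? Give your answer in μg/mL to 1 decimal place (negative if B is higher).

Regimen A: f = (1/2)^(6/2) ≈ 0.1250; Cmin,ss = (1176/218)·f/(1−f) ≈ 0.771 μg/mL.
Regimen B: f = (1/2)^(2/2) ≈ 0.5000; Cmin,ss = (822/218)·f/(1−f) ≈ 3.771 μg/mL.
Difference ≈ 0.771 − 3.771 ≈ -3.000 μg/mL.

-3.0 μg/mL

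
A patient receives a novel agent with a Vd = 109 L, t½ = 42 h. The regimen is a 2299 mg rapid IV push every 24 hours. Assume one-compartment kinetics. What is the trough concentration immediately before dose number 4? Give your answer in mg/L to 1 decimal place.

30.2 mg/L

f = (1/2)^(τ/t½) = (1/2)^(24/42) ≈ 0.6730.
C₀ = D/Vd = 2299/109 ≈ 21.092 mg/L.
Before the 4th dose, 3 doses have been given. Superposition: Cmin = C₀·(f + f² + … + f^3).
≈ 21.092 × (0.6730 + 0.4529 + 0.3048) ≈ 21.092 × 1.4307 ≈ 30.176 mg/L.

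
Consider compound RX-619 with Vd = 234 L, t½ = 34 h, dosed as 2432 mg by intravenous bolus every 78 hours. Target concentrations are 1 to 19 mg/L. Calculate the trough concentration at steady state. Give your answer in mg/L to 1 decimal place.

τ/t½ = 78/34 ≈ 2.2941, so fraction remaining f = (1/2)^(78/34) ≈ 0.2039.
Accumulation ratio R = 1/(1 − f) ≈ 1/0.7961 ≈ 1.2561.
Each bolus raises the concentration by D/Vd = 2432/234 ≈ 10.393 mg/L.
Steady-state peak Cmax,ss = C₀·R ≈ 10.393 × 1.2561 ≈ 13.055 mg/L.
Steady-state trough Cmin,ss = Cmax,ss·f ≈ 13.055 × 0.2039 ≈ 2.662 mg/L.
Trough 2.7 mg/L vs MEC 1 mg/L: adequate.

2.7 mg/L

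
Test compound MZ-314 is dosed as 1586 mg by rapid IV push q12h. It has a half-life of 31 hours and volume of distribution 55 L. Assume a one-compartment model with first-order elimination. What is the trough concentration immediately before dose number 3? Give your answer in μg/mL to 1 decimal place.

f = (1/2)^(τ/t½) = (1/2)^(12/31) ≈ 0.7647.
C₀ = D/Vd = 1586/55 ≈ 28.836 μg/mL.
Before the 3rd dose, 2 doses have been given. Superposition: Cmin = C₀·(f + f²).
≈ 28.836 × (0.7647 + 0.5848) ≈ 28.836 × 1.3495 ≈ 38.914 μg/mL.

38.9 μg/mL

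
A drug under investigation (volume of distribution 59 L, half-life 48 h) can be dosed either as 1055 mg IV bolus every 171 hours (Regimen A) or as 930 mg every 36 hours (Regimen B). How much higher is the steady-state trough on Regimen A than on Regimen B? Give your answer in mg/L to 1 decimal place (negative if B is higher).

-21.5 mg/L

Regimen A: f = (1/2)^(171/48) ≈ 0.0846; Cmin,ss = (1055/59)·f/(1−f) ≈ 1.653 mg/L.
Regimen B: f = (1/2)^(36/48) ≈ 0.5946; Cmin,ss = (930/59)·f/(1−f) ≈ 23.119 mg/L.
Difference ≈ 1.653 − 23.119 ≈ -21.466 mg/L.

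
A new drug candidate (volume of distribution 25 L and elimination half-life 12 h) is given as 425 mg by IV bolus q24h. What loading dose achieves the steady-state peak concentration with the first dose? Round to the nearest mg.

f = (1/2)^(24/12) ≈ 0.250000; accumulation ratio R = 1/(1−f) ≈ 1.33333.
Loading dose to hit Cmax,ss on first dose: D_load = D_maint·R ≈ 425 × 1.33333 ≈ 566.67 mg.

567 mg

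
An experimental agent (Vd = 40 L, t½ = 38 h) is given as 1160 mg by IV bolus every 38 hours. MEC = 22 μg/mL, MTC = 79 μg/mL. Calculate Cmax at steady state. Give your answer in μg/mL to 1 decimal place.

The dosing interval is 1 half-life, so f = 2^(−1) = 0.5.
At steady state, R = 1/(1 − 0.5) = 2/1.
Single-dose peak C₀ = D/Vd = 1160/40 = 29 μg/mL.
Steady-state peak Cmax,ss = C₀·R = 29 × 2/1 ≈ 58.000 μg/mL.
Peak 58.0 μg/mL vs MTC 79 μg/mL: below toxic threshold.

58.0 μg/mL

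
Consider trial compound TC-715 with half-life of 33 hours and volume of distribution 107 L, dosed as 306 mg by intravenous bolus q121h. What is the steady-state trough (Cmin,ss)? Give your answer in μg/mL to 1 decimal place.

0.2 μg/mL

Over one 121-h interval, 121/33 ≈ 3.6667 half-lives elapse, leaving f ≈ 0.0787 of each dose.
At steady state, accumulation factor R = 1/(1 − e^(−kτ)) ≈ 1.0854.
Each bolus raises the concentration by D/Vd = 306/107 ≈ 2.860 μg/mL.
Cmax,ss = C₀/(1 − f) ≈ 2.860/0.9213 ≈ 3.104 μg/mL.
Steady-state trough Cmin,ss = Cmax,ss·f ≈ 3.104 × 0.0787 ≈ 0.244 μg/mL.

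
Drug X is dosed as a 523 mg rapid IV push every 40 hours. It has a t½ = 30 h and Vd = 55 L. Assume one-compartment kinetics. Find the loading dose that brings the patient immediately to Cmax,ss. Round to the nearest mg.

f = (1/2)^(40/30) ≈ 0.396850; accumulation ratio R = 1/(1−f) ≈ 1.65796.
Loading dose to hit Cmax,ss on first dose: D_load = D_maint·R ≈ 523 × 1.65796 ≈ 867.11 mg.

867 mg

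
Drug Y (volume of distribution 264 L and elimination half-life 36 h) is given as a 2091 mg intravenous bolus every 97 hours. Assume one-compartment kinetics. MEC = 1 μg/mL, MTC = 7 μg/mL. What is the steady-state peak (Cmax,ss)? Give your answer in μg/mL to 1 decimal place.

9.4 μg/mL

Over one 97-h interval, 97/36 ≈ 2.6944 half-lives elapse, leaving f ≈ 0.1545 of each dose.
At steady state, accumulation factor R = 1/(1 − e^(−kτ)) ≈ 1.1827.
Each bolus raises the concentration by D/Vd = 2091/264 ≈ 7.920 μg/mL.
Steady-state peak Cmax,ss = C₀·R ≈ 7.920 × 1.1827 ≈ 9.367 μg/mL.
Peak 9.4 μg/mL vs MTC 7 μg/mL: exceeds toxic threshold.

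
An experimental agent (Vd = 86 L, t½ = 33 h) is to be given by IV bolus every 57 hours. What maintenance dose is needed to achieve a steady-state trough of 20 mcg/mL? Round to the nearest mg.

τ/t½ = 57/33 ≈ 1.7273, so f = (1/2)^(57/33) ≈ 0.302022.
Cmin,ss = (D/Vd)·f/(1−f), so D = Cmin,ss·Vd·(1−f)/f.
D = 20 × 86 × (1−f)/f ≈ 20 × 86 × 2.31102 ≈ 3974.95 mg.

3975 mg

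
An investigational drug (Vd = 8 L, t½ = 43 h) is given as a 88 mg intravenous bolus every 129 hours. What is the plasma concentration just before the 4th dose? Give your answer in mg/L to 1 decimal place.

1.6 mg/L

f = (1/2)^(τ/t½) = (1/2)^(129/43) ≈ 0.1250.
C₀ = D/Vd = 88/8 ≈ 11.000 mg/L.
Before the 4th dose, 3 doses have been given. Superposition: Cmin = C₀·(f + f² + … + f^3).
≈ 11.000 × (0.1250 + 0.0156 + 0.0020) ≈ 11.000 × 0.1426 ≈ 1.569 mg/L.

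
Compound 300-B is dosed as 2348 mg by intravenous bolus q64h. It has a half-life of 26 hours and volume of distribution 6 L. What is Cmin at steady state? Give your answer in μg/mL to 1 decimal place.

τ/t½ = 64/26 ≈ 2.4615, so fraction remaining f = (1/2)^(64/26) ≈ 0.1816.
Accumulation ratio R = 1/(1 − f) ≈ 1/0.8184 ≈ 1.2219.
Each bolus raises the concentration by D/Vd = 2348/6 ≈ 391.333 μg/mL.
Cmax,ss = C₀/(1 − f) ≈ 391.333/0.8184 ≈ 478.168 μg/mL.
One interval later, Cmin,ss = Cmax,ss·e^(−kτ) ≈ 478.168 × 0.1816 ≈ 86.835 μg/mL.

86.8 μg/mL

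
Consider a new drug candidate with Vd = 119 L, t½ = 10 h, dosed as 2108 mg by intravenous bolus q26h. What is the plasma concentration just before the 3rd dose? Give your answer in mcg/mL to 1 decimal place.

f = (1/2)^(τ/t½) = (1/2)^(26/10) ≈ 0.1649.
C₀ = D/Vd = 2108/119 ≈ 17.714 mcg/mL.
Before the 3rd dose, 2 doses have been given. Superposition: Cmin = C₀·(f + f²).
≈ 17.714 × (0.1649 + 0.0272) ≈ 17.714 × 0.1921 ≈ 3.403 mcg/mL.

3.4 mcg/mL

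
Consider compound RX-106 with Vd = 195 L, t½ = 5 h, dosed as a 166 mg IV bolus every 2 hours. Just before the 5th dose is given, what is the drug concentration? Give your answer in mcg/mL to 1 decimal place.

1.8 mcg/mL

f = (1/2)^(τ/t½) = (1/2)^(2/5) ≈ 0.7579.
C₀ = D/Vd = 166/195 ≈ 0.851 mcg/mL.
Before the 5th dose, 4 doses have been given. Superposition: Cmin = C₀·(f + f² + … + f^4).
≈ 0.851 × (0.7579 + 0.5744 + 0.4353 + 0.3299) ≈ 0.851 × 2.0975 ≈ 1.785 mcg/mL.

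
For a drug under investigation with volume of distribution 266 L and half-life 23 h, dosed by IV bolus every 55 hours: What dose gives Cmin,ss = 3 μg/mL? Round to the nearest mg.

τ/t½ = 55/23 ≈ 2.3913, so f = (1/2)^(55/23) ≈ 0.190610.
Cmin,ss = (D/Vd)·f/(1−f), so D = Cmin,ss·Vd·(1−f)/f.
D = 3 × 266 × (1−f)/f ≈ 3 × 266 × 4.24631 ≈ 3388.56 mg.

3389 mg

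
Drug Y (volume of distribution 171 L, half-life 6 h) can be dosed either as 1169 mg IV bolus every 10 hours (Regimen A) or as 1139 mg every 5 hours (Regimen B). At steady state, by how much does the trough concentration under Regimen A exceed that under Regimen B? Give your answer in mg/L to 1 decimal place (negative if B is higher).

Regimen A: f = (1/2)^(10/6) ≈ 0.3150; Cmin,ss = (1169/171)·f/(1−f) ≈ 3.144 mg/L.
Regimen B: f = (1/2)^(5/6) ≈ 0.5612; Cmin,ss = (1139/171)·f/(1−f) ≈ 8.519 mg/L.
Difference ≈ 3.144 − 8.519 ≈ -5.375 mg/L.

-5.4 mg/L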